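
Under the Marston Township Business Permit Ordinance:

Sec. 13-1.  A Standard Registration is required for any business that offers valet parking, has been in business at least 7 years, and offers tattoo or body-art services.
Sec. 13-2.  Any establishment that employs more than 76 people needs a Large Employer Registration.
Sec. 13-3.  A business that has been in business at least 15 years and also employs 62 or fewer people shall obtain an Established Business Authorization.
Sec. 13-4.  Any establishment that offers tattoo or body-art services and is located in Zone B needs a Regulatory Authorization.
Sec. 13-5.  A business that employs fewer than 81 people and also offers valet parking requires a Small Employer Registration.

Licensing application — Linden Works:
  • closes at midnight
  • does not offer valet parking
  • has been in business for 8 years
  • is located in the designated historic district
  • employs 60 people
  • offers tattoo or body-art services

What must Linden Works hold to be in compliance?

Sec. 13-1. does not offer valet parking; years in business 8 ≥ 7; offers tattoo or body-art services → Standard Registration not required.
Sec. 13-2. employees 60 ≤ 76 → Large Employer Registration not required.
Sec. 13-3. years in business 8 < 15; employees 60 ≤ 62 → Established Business Authorization not required.
Sec. 13-4. offers tattoo or body-art services; is located in the designated historic district (not: is located in Zone B) → Regulatory Authorization not required.
Sec. 13-5. employees 60 < 81; does not offer valet parking → Small Employer Registration not required.

None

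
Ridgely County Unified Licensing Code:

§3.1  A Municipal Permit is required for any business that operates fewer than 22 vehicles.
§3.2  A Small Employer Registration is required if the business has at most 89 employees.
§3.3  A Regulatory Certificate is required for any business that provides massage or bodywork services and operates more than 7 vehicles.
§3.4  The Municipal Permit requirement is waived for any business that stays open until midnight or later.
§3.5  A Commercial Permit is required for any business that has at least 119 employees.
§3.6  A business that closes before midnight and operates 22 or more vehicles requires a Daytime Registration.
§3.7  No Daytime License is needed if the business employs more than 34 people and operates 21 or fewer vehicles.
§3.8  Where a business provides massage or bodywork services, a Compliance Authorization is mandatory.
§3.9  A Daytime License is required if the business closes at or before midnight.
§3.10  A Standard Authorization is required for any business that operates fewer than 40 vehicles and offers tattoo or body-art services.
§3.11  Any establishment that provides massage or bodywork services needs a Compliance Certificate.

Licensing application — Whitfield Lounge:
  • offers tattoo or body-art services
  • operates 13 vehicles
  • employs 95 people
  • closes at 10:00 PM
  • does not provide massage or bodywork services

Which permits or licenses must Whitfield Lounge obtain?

§3.1 vehicles 13 < 22 → Municipal Permit required.
§3.2 employees 95 > 89 → Small Employer Registration not required.
§3.3 does not provide massage or bodywork services; vehicles 13 > 7 → Regulatory Certificate not required.
§3.4 closes 10:00 PM, at/before midnight → Municipal Permit exemption does not apply.
§3.5 employees 95 < 119 → Commercial Permit not required.
§3.6 closes 10:00 PM, at/before midnight; vehicles 13 < 22 → Daytime Registration not required.
§3.7 employees 95 > 34; vehicles 13 ≤ 21 → exempt from Daytime License.
§3.8 does not provide massage or bodywork services → Compliance Authorization not required.
§3.9 closes 10:00 PM, at/before midnight → Daytime License required.
§3.10 vehicles 13 < 40; offers tattoo or body-art services → Standard Authorization required.
§3.11 does not provide massage or bodywork services → Compliance Certificate not required.

Municipal Permit, Standard Authorization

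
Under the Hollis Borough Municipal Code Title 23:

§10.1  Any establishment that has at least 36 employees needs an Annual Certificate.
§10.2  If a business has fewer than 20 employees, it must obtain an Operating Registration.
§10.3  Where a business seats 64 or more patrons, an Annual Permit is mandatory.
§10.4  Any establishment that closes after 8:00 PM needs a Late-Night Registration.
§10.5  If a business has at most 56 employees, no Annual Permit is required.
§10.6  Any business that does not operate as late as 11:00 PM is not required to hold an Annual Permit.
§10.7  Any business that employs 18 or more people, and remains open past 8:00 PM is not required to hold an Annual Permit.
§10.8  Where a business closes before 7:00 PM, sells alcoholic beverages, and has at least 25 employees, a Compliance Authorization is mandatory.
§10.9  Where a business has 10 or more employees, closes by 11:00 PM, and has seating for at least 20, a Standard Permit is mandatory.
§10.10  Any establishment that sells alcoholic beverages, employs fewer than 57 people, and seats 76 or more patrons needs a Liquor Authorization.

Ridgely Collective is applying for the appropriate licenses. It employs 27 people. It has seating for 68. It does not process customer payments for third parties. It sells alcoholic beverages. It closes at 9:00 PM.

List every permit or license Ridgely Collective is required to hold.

Late-Night Registration, Standard Permit

§10.1 employees 27 < 36 → Annual Certificate not required.
§10.2 employees 27 ≥ 20 → Operating Registration not required.
§10.3 seating 68 ≥ 64 → Annual Permit required.
§10.4 closes 9:00 PM, after 8:00 PM → Late-Night Registration required.
§10.5 employees 27 ≤ 56 → exempt from Annual Permit.
§10.6 closes 9:00 PM, at/before 11:00 PM → exempt from Annual Permit.
§10.7 employees 27 ≥ 18; closes 9:00 PM, after 8:00 PM → exempt from Annual Permit.
§10.8 closes 9:00 PM, after 7:00 PM; sells alcoholic beverages; employees 27 ≥ 25 → Compliance Authorization not required.
§10.9 employees 27 ≥ 10; closes 9:00 PM, at/before 11:00 PM; seating 68 ≥ 20 → Standard Permit required.
§10.10 sells alcoholic beverages; employees 27 < 57; seating 68 < 76 → Liquor Authorization not required.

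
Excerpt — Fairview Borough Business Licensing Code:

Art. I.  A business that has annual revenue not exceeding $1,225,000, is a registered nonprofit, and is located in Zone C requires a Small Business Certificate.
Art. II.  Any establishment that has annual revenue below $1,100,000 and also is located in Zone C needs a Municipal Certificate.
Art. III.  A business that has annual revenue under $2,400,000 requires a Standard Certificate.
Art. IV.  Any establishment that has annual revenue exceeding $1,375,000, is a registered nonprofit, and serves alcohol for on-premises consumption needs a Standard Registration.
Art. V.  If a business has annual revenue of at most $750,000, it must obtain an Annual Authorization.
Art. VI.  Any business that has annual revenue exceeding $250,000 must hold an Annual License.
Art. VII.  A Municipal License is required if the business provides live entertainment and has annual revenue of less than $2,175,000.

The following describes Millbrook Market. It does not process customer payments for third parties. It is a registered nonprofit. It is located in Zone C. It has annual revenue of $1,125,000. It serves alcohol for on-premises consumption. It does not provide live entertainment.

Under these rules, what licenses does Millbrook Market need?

Art. I. revenue $1,125,000 ≤ $1,225,000; is a registered nonprofit; is located in Zone C → Small Business Certificate required.
Art. II. revenue $1,125,000 ≥ $1,100,000; is located in Zone C → Municipal Certificate not required.
Art. III. revenue $1,125,000 < $2,400,000 → Standard Certificate required.
Art. IV. revenue $1,125,000 ≤ $1,375,000; is a registered nonprofit; serves alcohol for on-premises consumption → Standard Registration not required.
Art. V. revenue $1,125,000 > $750,000 → Annual Authorization not required.
Art. VI. revenue $1,125,000 > $250,000 → Annual License required.
Art. VII. does not provide live entertainment; revenue $1,125,000 < $2,175,000 → Municipal License not required.

Annual License, Small Business Certificate, Standard Certificate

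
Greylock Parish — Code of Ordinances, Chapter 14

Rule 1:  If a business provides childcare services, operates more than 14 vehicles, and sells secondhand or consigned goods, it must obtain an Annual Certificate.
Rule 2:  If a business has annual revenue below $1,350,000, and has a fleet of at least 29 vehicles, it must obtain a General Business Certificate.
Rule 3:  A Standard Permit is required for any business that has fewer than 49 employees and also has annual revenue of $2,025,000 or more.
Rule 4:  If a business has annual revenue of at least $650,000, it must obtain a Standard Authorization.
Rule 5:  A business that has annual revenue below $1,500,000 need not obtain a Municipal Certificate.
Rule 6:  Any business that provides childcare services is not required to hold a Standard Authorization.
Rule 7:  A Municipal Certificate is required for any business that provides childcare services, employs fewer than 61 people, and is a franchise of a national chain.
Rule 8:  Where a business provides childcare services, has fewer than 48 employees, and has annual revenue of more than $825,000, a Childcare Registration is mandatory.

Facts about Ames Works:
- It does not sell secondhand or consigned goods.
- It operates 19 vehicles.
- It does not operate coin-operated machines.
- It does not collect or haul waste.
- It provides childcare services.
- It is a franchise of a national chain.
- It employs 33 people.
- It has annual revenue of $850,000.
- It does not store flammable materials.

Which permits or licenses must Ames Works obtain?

Rule 1: provides childcare services; vehicles 19 > 14; does not sell secondhand or consigned goods → Annual Certificate not required.
Rule 2: revenue $850,000 < $1,350,000; vehicles 19 < 29 → General Business Certificate not required.
Rule 3: employees 33 < 49; revenue $850,000 < $2,025,000 → Standard Permit not required.
Rule 4: revenue $850,000 ≥ $650,000 → Standard Authorization required.
Rule 5: revenue $850,000 < $1,500,000 → exempt from Municipal Certificate.
Rule 6: provides childcare services → exempt from Standard Authorization.
Rule 7: provides childcare services; employees 33 < 61; is a franchise of a national chain → Municipal Certificate required.
Rule 8: provides childcare services; employees 33 < 48; revenue $850,000 > $825,000 → Childcare Registration required.

Childcare Registration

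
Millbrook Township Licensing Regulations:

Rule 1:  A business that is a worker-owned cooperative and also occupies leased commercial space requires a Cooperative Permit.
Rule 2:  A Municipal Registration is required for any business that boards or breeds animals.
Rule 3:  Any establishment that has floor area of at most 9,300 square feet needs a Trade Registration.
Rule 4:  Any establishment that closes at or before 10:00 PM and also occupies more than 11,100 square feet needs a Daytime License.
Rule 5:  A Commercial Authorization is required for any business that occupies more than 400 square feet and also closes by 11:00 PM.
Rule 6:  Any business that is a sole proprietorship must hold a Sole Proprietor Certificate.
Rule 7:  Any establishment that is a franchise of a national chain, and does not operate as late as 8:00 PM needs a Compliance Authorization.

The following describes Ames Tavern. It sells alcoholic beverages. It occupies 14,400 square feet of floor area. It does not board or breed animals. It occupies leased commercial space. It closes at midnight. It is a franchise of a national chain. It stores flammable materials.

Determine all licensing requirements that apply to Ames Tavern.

Rule 1: is a franchise of a national chain (not: is a worker-owned cooperative); occupies leased commercial space → Cooperative Permit not required.
Rule 2: does not board or breed animals → Municipal Registration not required.
Rule 3: floor area 14,400 square feet > 9,300 square feet → Trade Registration not required.
Rule 4: closes midnight, after 10:00 PM; floor area 14,400 square feet > 11,100 square feet → Daytime License not required.
Rule 5: floor area 14,400 square feet > 400 square feet; closes midnight, after 11:00 PM → Commercial Authorization not required.
Rule 6: is a franchise of a national chain (not: is a sole proprietorship) → Sole Proprietor Certificate not required.
Rule 7: is a franchise of a national chain; closes midnight, after 8:00 PM → Compliance Authorization not required.

None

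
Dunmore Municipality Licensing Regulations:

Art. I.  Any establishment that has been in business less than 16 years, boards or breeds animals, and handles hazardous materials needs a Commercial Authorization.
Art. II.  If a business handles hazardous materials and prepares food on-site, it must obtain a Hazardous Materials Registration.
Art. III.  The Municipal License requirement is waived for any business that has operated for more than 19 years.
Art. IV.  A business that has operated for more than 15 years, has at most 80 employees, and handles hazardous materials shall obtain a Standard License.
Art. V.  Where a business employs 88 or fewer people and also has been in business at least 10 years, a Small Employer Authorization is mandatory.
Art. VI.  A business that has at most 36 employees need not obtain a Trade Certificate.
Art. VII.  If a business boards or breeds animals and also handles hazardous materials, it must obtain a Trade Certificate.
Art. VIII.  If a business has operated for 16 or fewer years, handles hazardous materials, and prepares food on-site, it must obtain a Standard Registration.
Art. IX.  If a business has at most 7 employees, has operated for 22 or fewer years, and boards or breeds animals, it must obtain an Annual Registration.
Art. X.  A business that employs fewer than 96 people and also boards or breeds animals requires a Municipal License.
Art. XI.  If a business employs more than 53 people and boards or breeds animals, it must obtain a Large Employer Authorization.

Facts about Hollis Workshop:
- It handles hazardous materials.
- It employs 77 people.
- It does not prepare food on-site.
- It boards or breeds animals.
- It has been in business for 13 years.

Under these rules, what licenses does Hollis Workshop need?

Commercial Authorization, Large Employer Authorization, Municipal License, Small Employer Authorization, Trade Certificate

Art. I. years in business 13 < 16; boards or breeds animals; handles hazardous materials → Commercial Authorization required.
Art. II. handles hazardous materials; does not prepare food on-site → Hazardous Materials Registration not required.
Art. III. years in business 13 ≤ 19 → Municipal License exemption does not apply.
Art. IV. years in business 13 ≤ 15; employees 77 ≤ 80; handles hazardous materials → Standard License not required.
Art. V. employees 77 ≤ 88; years in business 13 ≥ 10 → Small Employer Authorization required.
Art. VI. employees 77 > 36 → Trade Certificate exemption does not apply.
Art. VII. boards or breeds animals; handles hazardous materials → Trade Certificate required.
Art. VIII. years in business 13 ≤ 16; handles hazardous materials; does not prepare food on-site → Standard Registration not required.
Art. IX. employees 77 > 7; years in business 13 ≤ 22; boards or breeds animals → Annual Registration not required.
Art. X. employees 77 < 96; boards or breeds animals → Municipal License required.
Art. XI. employees 77 > 53; boards or breeds animals → Large Employer Authorization required.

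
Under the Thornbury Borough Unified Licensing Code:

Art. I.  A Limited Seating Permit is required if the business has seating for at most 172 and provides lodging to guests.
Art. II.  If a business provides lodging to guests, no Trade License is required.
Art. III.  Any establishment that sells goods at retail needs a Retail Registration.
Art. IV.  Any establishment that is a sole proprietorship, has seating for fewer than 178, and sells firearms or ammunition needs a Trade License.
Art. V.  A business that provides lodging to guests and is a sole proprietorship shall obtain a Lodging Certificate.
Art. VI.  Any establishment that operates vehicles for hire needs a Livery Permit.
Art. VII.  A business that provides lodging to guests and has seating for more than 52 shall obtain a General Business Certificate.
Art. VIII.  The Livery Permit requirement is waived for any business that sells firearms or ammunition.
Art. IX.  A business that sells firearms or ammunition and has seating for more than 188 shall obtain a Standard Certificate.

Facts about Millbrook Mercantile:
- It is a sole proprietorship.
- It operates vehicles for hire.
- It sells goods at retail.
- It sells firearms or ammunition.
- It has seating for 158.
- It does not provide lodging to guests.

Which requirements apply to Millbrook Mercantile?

Retail Registration, Trade License

Art. I. seating 158 ≤ 172; does not provide lodging to guests → Limited Seating Permit not required.
Art. II. does not provide lodging to guests → Trade License exemption does not apply.
Art. III. sells goods at retail → Retail Registration required.
Art. IV. is a sole proprietorship; seating 158 < 178; sells firearms or ammunition → Trade License required.
Art. V. does not provide lodging to guests; is a sole proprietorship → Lodging Certificate not required.
Art. VI. operates vehicles for hire → Livery Permit required.
Art. VII. does not provide lodging to guests; seating 158 > 52 → General Business Certificate not required.
Art. VIII. sells firearms or ammunition → exempt from Livery Permit.
Art. IX. sells firearms or ammunition; seating 158 ≤ 188 → Standard Certificate not required.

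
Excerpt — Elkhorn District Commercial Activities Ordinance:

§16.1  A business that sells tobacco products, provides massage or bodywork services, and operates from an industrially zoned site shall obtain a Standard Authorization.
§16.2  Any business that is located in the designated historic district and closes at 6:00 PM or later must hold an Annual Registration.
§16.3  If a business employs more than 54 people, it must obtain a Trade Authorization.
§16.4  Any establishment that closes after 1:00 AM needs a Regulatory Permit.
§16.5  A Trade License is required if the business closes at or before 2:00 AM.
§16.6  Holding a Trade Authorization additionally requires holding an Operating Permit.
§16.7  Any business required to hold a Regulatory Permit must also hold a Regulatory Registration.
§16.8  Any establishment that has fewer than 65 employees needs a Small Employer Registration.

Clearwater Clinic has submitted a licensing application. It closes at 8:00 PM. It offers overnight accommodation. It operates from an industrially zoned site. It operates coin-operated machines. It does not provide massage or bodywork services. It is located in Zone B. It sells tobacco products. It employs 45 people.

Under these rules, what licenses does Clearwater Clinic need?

Small Employer Registration, Trade License

§16.1 sells tobacco products; does not provide massage or bodywork services; operates from an industrially zoned site → Standard Authorization not required.
§16.2 is located in Zone B (not: is located in the designated historic district); closes 8:00 PM, after 6:00 PM → Annual Registration not required.
§16.3 employees 45 ≤ 54 → Trade Authorization not required.
§16.4 closes 8:00 PM, at/before 1:00 AM → Regulatory Permit not required.
§16.5 closes 8:00 PM, at/before 2:00 AM → Trade License required.
§16.6 Trade Authorization is not required → no effect.
§16.7 Regulatory Permit is not required → no effect.
§16.8 employees 45 < 65 → Small Employer Registration required.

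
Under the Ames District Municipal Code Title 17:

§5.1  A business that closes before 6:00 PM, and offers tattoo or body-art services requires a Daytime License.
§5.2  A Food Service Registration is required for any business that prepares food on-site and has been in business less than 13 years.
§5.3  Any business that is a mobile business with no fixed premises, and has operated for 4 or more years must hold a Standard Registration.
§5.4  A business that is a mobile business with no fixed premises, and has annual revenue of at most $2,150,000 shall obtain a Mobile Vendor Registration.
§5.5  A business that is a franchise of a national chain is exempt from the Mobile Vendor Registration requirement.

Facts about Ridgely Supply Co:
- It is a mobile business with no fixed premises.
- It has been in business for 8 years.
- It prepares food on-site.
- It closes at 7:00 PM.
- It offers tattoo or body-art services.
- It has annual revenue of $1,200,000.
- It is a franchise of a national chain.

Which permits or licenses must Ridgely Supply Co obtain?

§5.1 closes 7:00 PM, after 6:00 PM; offers tattoo or body-art services → Daytime License not required.
§5.2 prepares food on-site; years in business 8 < 13 → Food Service Registration required.
§5.3 is a mobile business with no fixed premises; years in business 8 ≥ 4 → Standard Registration required.
§5.4 is a mobile business with no fixed premises; revenue $1,200,000 ≤ $2,150,000 → Mobile Vendor Registration required.
§5.5 is a franchise of a national chain → exempt from Mobile Vendor Registration.

Food Service Registration, Standard Registration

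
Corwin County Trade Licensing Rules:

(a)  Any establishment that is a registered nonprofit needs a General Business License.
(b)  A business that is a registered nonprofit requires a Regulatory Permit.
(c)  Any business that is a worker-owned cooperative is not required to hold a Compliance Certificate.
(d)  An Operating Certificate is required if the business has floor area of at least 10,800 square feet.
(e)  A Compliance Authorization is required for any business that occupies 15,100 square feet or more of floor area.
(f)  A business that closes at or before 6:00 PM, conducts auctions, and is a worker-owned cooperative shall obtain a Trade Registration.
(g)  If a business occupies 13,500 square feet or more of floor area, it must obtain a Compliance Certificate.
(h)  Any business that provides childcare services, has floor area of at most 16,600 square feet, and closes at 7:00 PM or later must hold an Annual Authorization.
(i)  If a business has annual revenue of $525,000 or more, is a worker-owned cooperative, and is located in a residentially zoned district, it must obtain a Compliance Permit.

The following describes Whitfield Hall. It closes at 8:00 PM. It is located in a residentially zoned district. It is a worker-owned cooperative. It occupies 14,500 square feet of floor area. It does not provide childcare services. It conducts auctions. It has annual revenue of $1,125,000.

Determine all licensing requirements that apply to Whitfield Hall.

Compliance Permit, Operating Certificate

(a) is a worker-owned cooperative (not: is a registered nonprofit) → General Business License not required.
(b) is a worker-owned cooperative (not: is a registered nonprofit) → Regulatory Permit not required.
(c) is a worker-owned cooperative → exempt from Compliance Certificate.
(d) floor area 14,500 square feet ≥ 10,800 square feet → Operating Certificate required.
(e) floor area 14,500 square feet < 15,100 square feet → Compliance Authorization not required.
(f) closes 8:00 PM, after 6:00 PM; conducts auctions; is a worker-owned cooperative → Trade Registration not required.
(g) floor area 14,500 square feet ≥ 13,500 square feet → Compliance Certificate required.
(h) does not provide childcare services; floor area 14,500 square feet ≤ 16,600 square feet; closes 8:00 PM, after 7:00 PM → Annual Authorization not required.
(i) revenue $1,125,000 ≥ $525,000; is a worker-owned cooperative; is located in a residentially zoned district → Compliance Permit required.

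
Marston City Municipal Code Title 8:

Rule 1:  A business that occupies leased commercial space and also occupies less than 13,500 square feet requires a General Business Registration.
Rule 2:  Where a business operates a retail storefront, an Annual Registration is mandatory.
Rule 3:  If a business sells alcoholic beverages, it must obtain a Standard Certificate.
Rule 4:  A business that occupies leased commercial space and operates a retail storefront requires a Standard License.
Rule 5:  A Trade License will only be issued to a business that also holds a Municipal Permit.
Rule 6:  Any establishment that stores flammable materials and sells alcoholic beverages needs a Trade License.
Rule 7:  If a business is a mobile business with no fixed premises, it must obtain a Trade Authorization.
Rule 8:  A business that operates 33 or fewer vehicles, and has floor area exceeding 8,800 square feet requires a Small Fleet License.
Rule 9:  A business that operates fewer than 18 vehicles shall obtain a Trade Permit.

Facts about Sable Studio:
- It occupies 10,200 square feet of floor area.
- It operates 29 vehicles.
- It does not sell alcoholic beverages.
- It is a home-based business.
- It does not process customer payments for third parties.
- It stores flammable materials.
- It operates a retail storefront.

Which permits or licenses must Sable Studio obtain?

Rule 1: is a home-based business (not: occupies leased commercial space); floor area 10,200 square feet < 13,500 square feet → General Business Registration not required.
Rule 2: operates a retail storefront → Annual Registration required.
Rule 3: does not sell alcoholic beverages → Standard Certificate not required.
Rule 4: is a home-based business (not: occupies leased commercial space); operates a retail storefront → Standard License not required.
Rule 5: Trade License is not required → no effect.
Rule 6: stores flammable materials; does not sell alcoholic beverages → Trade License not required.
Rule 7: is a home-based business (not: is a mobile business with no fixed premises) → Trade Authorization not required.
Rule 8: vehicles 29 ≤ 33; floor area 10,200 square feet > 8,800 square feet → Small Fleet License required.
Rule 9: vehicles 29 ≥ 18 → Trade Permit not required.

Annual Registration, Small Fleet License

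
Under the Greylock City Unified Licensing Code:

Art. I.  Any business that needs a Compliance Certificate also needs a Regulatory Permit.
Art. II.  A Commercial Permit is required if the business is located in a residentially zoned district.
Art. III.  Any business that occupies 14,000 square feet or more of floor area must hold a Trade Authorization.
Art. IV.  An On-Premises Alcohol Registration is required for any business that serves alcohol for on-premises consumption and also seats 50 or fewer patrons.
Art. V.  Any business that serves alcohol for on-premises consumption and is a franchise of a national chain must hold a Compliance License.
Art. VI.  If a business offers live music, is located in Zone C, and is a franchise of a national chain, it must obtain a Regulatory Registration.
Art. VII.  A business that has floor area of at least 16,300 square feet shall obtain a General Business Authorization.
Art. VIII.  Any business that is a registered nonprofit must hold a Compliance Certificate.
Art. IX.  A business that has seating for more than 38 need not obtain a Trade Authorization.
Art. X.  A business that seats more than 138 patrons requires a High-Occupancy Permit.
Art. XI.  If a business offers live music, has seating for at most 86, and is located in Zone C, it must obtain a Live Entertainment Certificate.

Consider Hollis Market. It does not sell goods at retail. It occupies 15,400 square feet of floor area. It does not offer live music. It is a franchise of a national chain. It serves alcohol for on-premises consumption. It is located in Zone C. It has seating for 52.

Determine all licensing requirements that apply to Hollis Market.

Compliance License

Art. I. Compliance Certificate is not required → no effect.
Art. II. is located in Zone C (not: is located in a residentially zoned district) → Commercial Permit not required.
Art. III. floor area 15,400 square feet ≥ 14,000 square feet → Trade Authorization required.
Art. IV. serves alcohol for on-premises consumption; seating 52 > 50 → On-Premises Alcohol Registration not required.
Art. V. serves alcohol for on-premises consumption; is a franchise of a national chain → Compliance License required.
Art. VI. does not offer live music; is located in Zone C; is a franchise of a national chain → Regulatory Registration not required.
Art. VII. floor area 15,400 square feet < 16,300 square feet → General Business Authorization not required.
Art. VIII. is a franchise of a national chain (not: is a registered nonprofit) → Compliance Certificate not required.
Art. IX. seating 52 > 38 → exempt from Trade Authorization.
Art. X. seating 52 ≤ 138 → High-Occupancy Permit not required.
Art. XI. does not offer live music; seating 52 ≤ 86; is located in Zone C → Live Entertainment Certificate not required.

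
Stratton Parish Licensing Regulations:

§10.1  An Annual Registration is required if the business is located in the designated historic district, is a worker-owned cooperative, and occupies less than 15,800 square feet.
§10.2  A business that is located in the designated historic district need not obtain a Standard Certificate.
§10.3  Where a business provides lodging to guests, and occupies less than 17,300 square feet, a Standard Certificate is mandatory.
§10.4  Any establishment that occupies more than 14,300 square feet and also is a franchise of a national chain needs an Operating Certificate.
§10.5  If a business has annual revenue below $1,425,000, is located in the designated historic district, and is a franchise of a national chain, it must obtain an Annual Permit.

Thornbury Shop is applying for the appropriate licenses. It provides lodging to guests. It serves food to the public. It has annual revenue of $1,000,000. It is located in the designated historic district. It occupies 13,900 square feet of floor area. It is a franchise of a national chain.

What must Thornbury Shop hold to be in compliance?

Annual Permit

§10.1 is located in the designated historic district; is a franchise of a national chain (not: is a worker-owned cooperative); floor area 13,900 square feet < 15,800 square feet → Annual Registration not required.
§10.2 is located in the designated historic district → exempt from Standard Certificate.
§10.3 provides lodging to guests; floor area 13,900 square feet < 17,300 square feet → Standard Certificate required.
§10.4 floor area 13,900 square feet ≤ 14,300 square feet; is a franchise of a national chain → Operating Certificate not required.
§10.5 revenue $1,000,000 < $1,425,000; is located in the designated historic district; is a franchise of a national chain → Annual Permit required.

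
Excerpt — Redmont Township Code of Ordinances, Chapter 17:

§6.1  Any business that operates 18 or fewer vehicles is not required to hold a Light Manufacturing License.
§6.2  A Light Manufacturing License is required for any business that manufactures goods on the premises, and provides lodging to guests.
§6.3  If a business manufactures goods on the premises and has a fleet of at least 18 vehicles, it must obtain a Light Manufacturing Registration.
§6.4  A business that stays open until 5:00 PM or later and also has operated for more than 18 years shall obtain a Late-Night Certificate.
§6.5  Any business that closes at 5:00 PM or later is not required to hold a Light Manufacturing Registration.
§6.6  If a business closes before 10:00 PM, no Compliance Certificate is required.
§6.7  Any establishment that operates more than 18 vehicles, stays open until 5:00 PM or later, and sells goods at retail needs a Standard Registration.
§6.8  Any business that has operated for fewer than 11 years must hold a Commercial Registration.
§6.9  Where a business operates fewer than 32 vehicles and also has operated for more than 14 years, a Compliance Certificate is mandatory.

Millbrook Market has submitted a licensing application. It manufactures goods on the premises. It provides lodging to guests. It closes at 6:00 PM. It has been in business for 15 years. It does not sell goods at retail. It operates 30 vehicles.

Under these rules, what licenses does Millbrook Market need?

§6.1 vehicles 30 > 18 → Light Manufacturing License exemption does not apply.
§6.2 manufactures goods on the premises; provides lodging to guests → Light Manufacturing License required.
§6.3 manufactures goods on the premises; vehicles 30 ≥ 18 → Light Manufacturing Registration required.
§6.4 closes 6:00 PM, after 5:00 PM; years in business 15 ≤ 18 → Late-Night Certificate not required.
§6.5 closes 6:00 PM, after 5:00 PM → exempt from Light Manufacturing Registration.
§6.6 closes 6:00 PM, at/before 10:00 PM → exempt from Compliance Certificate.
§6.7 vehicles 30 > 18; closes 6:00 PM, after 5:00 PM; does not sell goods at retail → Standard Registration not required.
§6.8 years in business 15 ≥ 11 → Commercial Registration not required.
§6.9 vehicles 30 < 32; years in business 15 > 14 → Compliance Certificate required.

Light Manufacturing License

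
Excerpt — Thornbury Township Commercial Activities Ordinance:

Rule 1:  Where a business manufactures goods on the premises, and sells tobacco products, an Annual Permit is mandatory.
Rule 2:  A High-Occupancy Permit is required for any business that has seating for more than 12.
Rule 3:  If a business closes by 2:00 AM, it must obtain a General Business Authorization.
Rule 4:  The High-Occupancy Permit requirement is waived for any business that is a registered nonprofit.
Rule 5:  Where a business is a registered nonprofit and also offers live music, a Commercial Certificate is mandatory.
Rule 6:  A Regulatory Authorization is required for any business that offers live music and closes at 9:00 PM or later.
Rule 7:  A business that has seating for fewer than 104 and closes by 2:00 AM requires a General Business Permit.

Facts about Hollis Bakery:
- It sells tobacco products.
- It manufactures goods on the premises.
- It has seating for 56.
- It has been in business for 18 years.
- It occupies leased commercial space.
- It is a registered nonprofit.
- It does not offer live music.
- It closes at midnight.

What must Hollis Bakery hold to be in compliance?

Rule 1: manufactures goods on the premises; sells tobacco products → Annual Permit required.
Rule 2: seating 56 > 12 → High-Occupancy Permit required.
Rule 3: closes midnight, at/before 2:00 AM → General Business Authorization required.
Rule 4: is a registered nonprofit → exempt from High-Occupancy Permit.
Rule 5: is a registered nonprofit; does not offer live music → Commercial Certificate not required.
Rule 6: does not offer live music; closes midnight, after 9:00 PM → Regulatory Authorization not required.
Rule 7: seating 56 < 104; closes midnight, at/before 2:00 AM → General Business Permit required.

Annual Permit, General Business Authorization, General Business Permit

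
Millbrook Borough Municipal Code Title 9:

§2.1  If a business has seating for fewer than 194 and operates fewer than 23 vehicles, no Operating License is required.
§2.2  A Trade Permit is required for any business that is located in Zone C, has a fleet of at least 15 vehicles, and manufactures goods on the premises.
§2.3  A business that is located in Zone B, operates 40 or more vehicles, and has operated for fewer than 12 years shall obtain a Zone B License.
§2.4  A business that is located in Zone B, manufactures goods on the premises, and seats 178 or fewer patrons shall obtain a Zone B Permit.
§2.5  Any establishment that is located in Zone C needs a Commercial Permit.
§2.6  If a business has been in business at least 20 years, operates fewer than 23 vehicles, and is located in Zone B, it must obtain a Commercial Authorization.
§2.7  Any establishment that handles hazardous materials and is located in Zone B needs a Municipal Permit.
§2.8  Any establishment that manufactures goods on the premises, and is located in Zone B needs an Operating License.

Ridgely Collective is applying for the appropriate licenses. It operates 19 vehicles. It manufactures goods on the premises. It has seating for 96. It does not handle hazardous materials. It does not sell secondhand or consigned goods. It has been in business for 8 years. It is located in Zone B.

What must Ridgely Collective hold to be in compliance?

§2.1 seating 96 < 194; vehicles 19 < 23 → exempt from Operating License.
§2.2 is located in Zone B (not: is located in Zone C); vehicles 19 ≥ 15; manufactures goods on the premises → Trade Permit not required.
§2.3 is located in Zone B; vehicles 19 < 40; years in business 8 < 12 → Zone B License not required.
§2.4 is located in Zone B; manufactures goods on the premises; seating 96 ≤ 178 → Zone B Permit required.
§2.5 is located in Zone B (not: is located in Zone C) → Commercial Permit not required.
§2.6 years in business 8 < 20; vehicles 19 < 23; is located in Zone B → Commercial Authorization not required.
§2.7 does not handle hazardous materials; is located in Zone B → Municipal Permit not required.
§2.8 manufactures goods on the premises; is located in Zone B → Operating License required.

Zone B Permit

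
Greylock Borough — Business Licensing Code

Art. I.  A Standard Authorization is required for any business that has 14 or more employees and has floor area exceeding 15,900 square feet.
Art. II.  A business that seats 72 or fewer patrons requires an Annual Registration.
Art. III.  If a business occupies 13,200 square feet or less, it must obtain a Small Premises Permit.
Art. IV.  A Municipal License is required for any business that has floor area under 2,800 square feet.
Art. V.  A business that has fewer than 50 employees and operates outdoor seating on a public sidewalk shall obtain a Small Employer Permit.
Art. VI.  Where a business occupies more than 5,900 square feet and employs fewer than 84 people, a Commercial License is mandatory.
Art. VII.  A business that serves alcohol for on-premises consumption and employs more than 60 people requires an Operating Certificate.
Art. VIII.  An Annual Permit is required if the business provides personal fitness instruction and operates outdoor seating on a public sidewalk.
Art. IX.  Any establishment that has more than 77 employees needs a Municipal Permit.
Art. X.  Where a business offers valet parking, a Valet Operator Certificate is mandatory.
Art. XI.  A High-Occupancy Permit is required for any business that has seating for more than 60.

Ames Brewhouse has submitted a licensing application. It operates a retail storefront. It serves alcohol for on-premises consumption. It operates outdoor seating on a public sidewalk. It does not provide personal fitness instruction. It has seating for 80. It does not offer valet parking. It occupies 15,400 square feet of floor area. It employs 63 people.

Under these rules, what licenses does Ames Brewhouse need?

Commercial License, High-Occupancy Permit, Operating Certificate

Art. I. employees 63 ≥ 14; floor area 15,400 square feet ≤ 15,900 square feet → Standard Authorization not required.
Art. II. seating 80 > 72 → Annual Registration not required.
Art. III. floor area 15,400 square feet > 13,200 square feet → Small Premises Permit not required.
Art. IV. floor area 15,400 square feet ≥ 2,800 square feet → Municipal License not required.
Art. V. employees 63 ≥ 50; operates outdoor seating on a public sidewalk → Small Employer Permit not required.
Art. VI. floor area 15,400 square feet > 5,900 square feet; employees 63 < 84 → Commercial License required.
Art. VII. serves alcohol for on-premises consumption; employees 63 > 60 → Operating Certificate required.
Art. VIII. does not provide personal fitness instruction; operates outdoor seating on a public sidewalk → Annual Permit not required.
Art. IX. employees 63 ≤ 77 → Municipal Permit not required.
Art. X. does not offer valet parking → Valet Operator Certificate not required.
Art. XI. seating 80 > 60 → High-Occupancy Permit required.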